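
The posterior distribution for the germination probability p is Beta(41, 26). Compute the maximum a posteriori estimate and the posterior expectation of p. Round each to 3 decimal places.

Mode = (41−1)/(41+26−2) = 40/65 = 0.615.
Mean = 41/(41+26) = 41/67 = 0.612.
Left-skewed posterior ⇒ mean < mode.

MAP: 0.615. Posterior mean: 0.612.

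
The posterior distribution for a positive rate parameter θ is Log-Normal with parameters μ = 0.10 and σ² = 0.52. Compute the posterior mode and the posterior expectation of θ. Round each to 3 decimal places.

Mode = exp(μ − σ²) = exp(-0.42) = 0.657.
Mean = exp(μ + σ²/2) = exp(0.360) = 1.433.

posterior mode = 0.657, posterior expectation = 1.433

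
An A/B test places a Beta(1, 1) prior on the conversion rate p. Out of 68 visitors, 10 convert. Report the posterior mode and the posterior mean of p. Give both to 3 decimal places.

Posterior: Beta(1+10, 1+58) = Beta(11, 59).
Mode = (11−1)/(11+59−2) = 10/68 = 0.147.
With a flat prior the MAP equals the MLE, 10/68.
Mean = 11/(11+59) = 11/70 = 0.157.
The posterior is right-skewed, so the mean exceeds the mode.

MAP = 0.147; posterior mean = 0.157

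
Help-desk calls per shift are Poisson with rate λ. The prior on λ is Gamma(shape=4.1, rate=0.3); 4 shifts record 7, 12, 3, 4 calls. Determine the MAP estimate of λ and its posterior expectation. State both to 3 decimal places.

MAP = 6.767, posterior mean = 7.000

Σ counts = 26. Posterior: Gamma(shape = 4.1+26 = 30.1, rate = 0.3+4 = 4.3).
Mode = (α−1)/β = 29.1/4.3 = 6.767.
Mean = α/β = 30.1/4.3 = 7.000.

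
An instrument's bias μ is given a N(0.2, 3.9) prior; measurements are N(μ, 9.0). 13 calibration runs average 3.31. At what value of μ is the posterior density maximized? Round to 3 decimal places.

2.841

Posterior for μ is Normal. Precision-weighted mean: (1/3.9·0.2 + 13/9.0·3.31) / (1/3.9 + 13/9.0) = 2.841.
A Normal posterior is symmetric, so mode = mean.
This is the posterior mode — the MAP estimate.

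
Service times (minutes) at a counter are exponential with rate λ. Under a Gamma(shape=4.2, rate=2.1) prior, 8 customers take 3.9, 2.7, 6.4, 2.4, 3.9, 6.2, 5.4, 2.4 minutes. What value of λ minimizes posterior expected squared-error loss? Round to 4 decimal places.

0.3446

Σ times = 33.3. Posterior: Gamma(shape = 4.2+8 = 12.2, rate = 2.1+33.3 = 35.4).
Mode = (α−1)/β = 11.2/35.4 = 0.3164.
Mean = α/β = 12.2/35.4 = 0.3446.
Squared-error loss ⇒ the optimal estimator is the posterior mean.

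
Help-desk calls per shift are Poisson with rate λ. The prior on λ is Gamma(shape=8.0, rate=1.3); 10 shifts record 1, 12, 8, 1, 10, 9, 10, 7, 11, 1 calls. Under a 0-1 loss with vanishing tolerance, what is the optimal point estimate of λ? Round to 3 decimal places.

Σ counts = 70. Posterior: Gamma(shape = 8.0+70 = 78.0, rate = 1.3+10 = 11.3).
Mode = (α−1)/β = 77.0/11.3 = 6.814.
Mean = α/β = 78.0/11.3 = 6.903.
This is the posterior mode — the MAP estimate.

6.814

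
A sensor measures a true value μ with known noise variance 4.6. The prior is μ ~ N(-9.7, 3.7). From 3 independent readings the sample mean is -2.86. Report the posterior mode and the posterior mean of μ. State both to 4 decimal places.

MAP: -4.8641. Posterior mean: -4.8641.

Posterior for μ is Normal. Precision-weighted mean: (1/3.7·-9.7 + 3/4.6·-2.86) / (1/3.7 + 3/4.6) = -4.8641.
A Normal posterior is symmetric, so mode = mean.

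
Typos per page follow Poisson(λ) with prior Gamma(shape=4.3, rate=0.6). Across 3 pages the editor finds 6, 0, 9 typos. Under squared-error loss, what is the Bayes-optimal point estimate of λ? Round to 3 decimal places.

Σ counts = 15. Posterior: Gamma(shape = 4.3+15 = 19.3, rate = 0.6+3 = 3.6).
Mode = (α−1)/β = 18.3/3.6 = 5.083.
Mean = α/β = 19.3/3.6 = 5.361.
Squared-error loss ⇒ the optimal estimator is the posterior mean.

5.361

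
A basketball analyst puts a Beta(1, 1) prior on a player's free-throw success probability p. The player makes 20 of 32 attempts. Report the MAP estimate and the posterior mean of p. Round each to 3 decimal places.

Posterior: Beta(1+20, 1+12) = Beta(21, 13).
Mode = (21−1)/(21+13−2) = 20/32 = 0.625.
With a flat prior the MAP equals the MLE, 20/32.
Mean = 21/(21+13) = 21/34 = 0.618.
Left-skewed posterior ⇒ mean < mode.

p_MAP = 0.625, E[p|data] = 0.618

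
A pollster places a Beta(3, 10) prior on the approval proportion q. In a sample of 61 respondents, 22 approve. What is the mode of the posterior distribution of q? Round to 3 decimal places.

Posterior: Beta(3+22, 10+39) = Beta(25, 49).
Mode = (25−1)/(25+49−2) = 24/72 = 0.333.
Mean = 25/(25+49) = 25/74 = 0.338.
This is the posterior mode — the MAP estimate.

0.333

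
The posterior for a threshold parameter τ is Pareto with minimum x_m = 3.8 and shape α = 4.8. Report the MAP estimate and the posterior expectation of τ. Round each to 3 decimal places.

MAP = 3.800; posterior mean = 4.800

The Pareto density is strictly decreasing on [x_m, ∞), so the mode is x_m = 3.800.
Mean = α·x_m/(α−1) = 4.8·3.8/3.8 = 4.800.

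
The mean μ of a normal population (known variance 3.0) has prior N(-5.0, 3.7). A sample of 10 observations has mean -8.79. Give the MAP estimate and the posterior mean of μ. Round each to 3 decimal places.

MAP: -8.506. Posterior mean: -8.506.

Posterior for μ is Normal. Precision-weighted mean: (1/3.7·-5.0 + 10/3.0·-8.79) / (1/3.7 + 10/3.0) = -8.506.
A Normal posterior is symmetric, so mode = mean.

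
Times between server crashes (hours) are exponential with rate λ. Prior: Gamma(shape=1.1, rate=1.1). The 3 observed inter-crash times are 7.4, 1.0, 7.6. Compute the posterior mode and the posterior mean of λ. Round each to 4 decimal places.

MAP: 0.1813. Posterior mean: 0.2398.

Σ times = 16.0. Posterior: Gamma(shape = 1.1+3 = 4.1, rate = 1.1+16.0 = 17.1).
Mode = (α−1)/β = 3.1/17.1 = 0.1813.
Mean = α/β = 4.1/17.1 = 0.2398.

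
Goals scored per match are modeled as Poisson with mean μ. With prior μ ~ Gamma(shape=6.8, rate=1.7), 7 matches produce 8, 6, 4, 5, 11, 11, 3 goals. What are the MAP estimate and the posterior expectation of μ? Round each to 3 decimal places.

MAP = 6.184, posterior mean = 6.299

Σ counts = 48. Posterior: Gamma(shape = 6.8+48 = 54.8, rate = 1.7+7 = 8.7).
Mode = (α−1)/β = 53.8/8.7 = 6.184.
Mean = α/β = 54.8/8.7 = 6.299.
The mean is pulled above the mode by the posterior's right skew.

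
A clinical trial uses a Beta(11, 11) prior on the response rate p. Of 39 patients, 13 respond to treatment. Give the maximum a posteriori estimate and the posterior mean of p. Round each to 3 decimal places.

Posterior: Beta(11+13, 11+26) = Beta(24, 37).
Mode = (24−1)/(24+37−2) = 23/59 = 0.390.
Mean = 24/(24+37) = 24/61 = 0.393.
The mean is pulled above the mode by the posterior's right skew.

MAP = 0.390, posterior mean = 0.393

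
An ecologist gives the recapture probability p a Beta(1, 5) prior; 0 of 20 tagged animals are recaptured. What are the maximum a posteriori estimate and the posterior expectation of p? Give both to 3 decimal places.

MAP = 0.000; posterior mean = 0.038

Posterior: Beta(1+0, 5+20) = Beta(1, 25).
Since α = 1 ≤ 1 and β > 1, the Beta density is monotone decreasing on [0,1]; the mode is at 0.
Mean = 1/(1+25) = 0.038.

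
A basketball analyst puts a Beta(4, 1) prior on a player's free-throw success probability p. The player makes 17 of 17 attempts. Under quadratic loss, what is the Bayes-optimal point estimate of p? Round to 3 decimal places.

0.955

Posterior: Beta(4+17, 1+0) = Beta(21, 1).
Since β = 1 ≤ 1 and α > 1, the Beta density is monotone increasing on [0,1]; the mode is at 1.
Mean = 21/(21+1) = 0.955.
Quadratic loss ⇒ the optimal estimator is the posterior mean.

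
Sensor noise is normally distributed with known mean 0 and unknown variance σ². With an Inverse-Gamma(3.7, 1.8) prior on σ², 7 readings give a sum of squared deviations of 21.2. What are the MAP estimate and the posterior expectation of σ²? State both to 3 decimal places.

Posterior: Inverse-Gamma(shape = 3.7+7/2 = 7.2, scale = 1.8+21.2/2 = 12.4).
Mode = β/(α+1) = 12.4/8.2 = 1.512.
Mean = β/(α−1) = 12.4/6.2 = 2.000.

MAP = 1.512; posterior mean = 2.000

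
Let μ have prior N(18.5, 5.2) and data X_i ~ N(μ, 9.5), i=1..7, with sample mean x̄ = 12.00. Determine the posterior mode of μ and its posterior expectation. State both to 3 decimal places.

μ_MAP = 13.345, E[μ|data] = 13.345

Posterior for μ is Normal. Precision-weighted mean: (1/5.2·18.5 + 7/9.5·12.00) / (1/5.2 + 7/9.5) = 13.345.
A Normal posterior is symmetric, so mode = mean.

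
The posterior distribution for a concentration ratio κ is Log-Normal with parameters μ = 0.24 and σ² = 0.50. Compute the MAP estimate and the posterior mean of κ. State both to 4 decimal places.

MAP = 0.7711, posterior mean = 1.6323

Mode = exp(μ − σ²) = exp(-0.26) = 0.7711.
Mean = exp(μ + σ²/2) = exp(0.490) = 1.6323.
The posterior is right-skewed, so the mean exceeds the mode.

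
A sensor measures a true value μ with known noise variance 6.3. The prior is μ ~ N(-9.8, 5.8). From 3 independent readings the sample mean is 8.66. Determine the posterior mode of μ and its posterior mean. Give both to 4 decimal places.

MAP: 3.7529. Posterior mean: 3.7529.

Posterior for μ is Normal. Precision-weighted mean: (1/5.8·-9.8 + 3/6.3·8.66) / (1/5.8 + 3/6.3) = 3.7529.
A Normal posterior is symmetric, so mode = mean.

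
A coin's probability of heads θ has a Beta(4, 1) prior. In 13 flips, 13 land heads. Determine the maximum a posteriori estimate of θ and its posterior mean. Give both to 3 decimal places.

Posterior: Beta(4+13, 1+0) = Beta(17, 1).
Since β = 1 ≤ 1 and α > 1, the Beta density is monotone increasing on [0,1]; the mode is at 1.
Mean = 17/(17+1) = 0.944.
The mean is pulled below the mode by the posterior's left skew.

maximum a posteriori estimate = 1.000, posterior mean = 0.944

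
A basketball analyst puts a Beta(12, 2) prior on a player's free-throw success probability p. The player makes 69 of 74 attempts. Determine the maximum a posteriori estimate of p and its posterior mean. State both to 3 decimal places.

Posterior: Beta(12+69, 2+5) = Beta(81, 7).
Mode = (81−1)/(81+7−2) = 80/86 = 0.930.
Mean = 81/(81+7) = 81/88 = 0.920.

MAP: 0.930. Posterior mean: 0.920.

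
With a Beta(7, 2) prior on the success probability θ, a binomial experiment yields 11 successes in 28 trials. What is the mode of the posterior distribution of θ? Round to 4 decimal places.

0.4857

Posterior: Beta(7+11, 2+17) = Beta(18, 19).
Mode = (18−1)/(18+19−2) = 17/35 = 0.4857.
Mean = 18/(18+19) = 18/37 = 0.4865.
This is the posterior mode — the MAP estimate.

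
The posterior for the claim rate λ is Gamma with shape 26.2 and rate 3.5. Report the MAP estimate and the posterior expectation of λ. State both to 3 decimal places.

Mode = (α−1)/β = 25.2/3.5 = 7.200.
Mean = α/β = 26.2/3.5 = 7.486.

MAP = 7.200; posterior mean = 7.486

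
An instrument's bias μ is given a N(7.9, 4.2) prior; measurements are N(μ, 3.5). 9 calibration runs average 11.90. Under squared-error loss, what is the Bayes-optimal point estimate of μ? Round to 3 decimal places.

11.561

Posterior for μ is Normal. Precision-weighted mean: (1/4.2·7.9 + 9/3.5·11.90) / (1/4.2 + 9/3.5) = 11.561.
A Normal posterior is symmetric, so mode = mean.
Squared-error loss ⇒ the optimal estimator is the posterior mean.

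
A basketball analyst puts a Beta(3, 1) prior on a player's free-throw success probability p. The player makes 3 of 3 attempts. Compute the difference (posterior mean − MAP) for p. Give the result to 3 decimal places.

-0.143

Posterior: Beta(3+3, 1+0) = Beta(6, 1).
Since β = 1 ≤ 1 and α > 1, the Beta density is monotone increasing on [0,1]; the mode is at 1.
Mean = 6/(6+1) = 0.857.
Difference = 0.857 − 1.000 = -0.143.
The posterior is left-skewed, so the mode exceeds the mean.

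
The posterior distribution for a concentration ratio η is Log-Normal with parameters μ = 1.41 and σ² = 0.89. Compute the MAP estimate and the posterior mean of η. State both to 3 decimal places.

Mode = exp(μ − σ²) = exp(0.52) = 1.682.
Mean = exp(μ + σ²/2) = exp(1.855) = 6.392.
The mean is pulled above the mode by the posterior's right skew.

MAP = 1.682, posterior mean = 6.392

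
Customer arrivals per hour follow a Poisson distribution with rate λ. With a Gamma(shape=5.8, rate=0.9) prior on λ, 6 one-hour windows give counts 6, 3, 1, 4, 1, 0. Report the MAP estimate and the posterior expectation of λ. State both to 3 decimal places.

MAP = 2.870, posterior mean = 3.014

Σ counts = 15. Posterior: Gamma(shape = 5.8+15 = 20.8, rate = 0.9+6 = 6.9).
Mode = (α−1)/β = 19.8/6.9 = 2.870.
Mean = α/β = 20.8/6.9 = 3.014.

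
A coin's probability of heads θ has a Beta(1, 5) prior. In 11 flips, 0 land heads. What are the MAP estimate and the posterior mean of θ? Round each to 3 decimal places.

MAP estimate = 0.000, posterior mean = 0.059

Posterior: Beta(1+0, 5+11) = Beta(1, 16).
Since α = 1 ≤ 1 and β > 1, the Beta density is monotone decreasing on [0,1]; the mode is at 0.
Mean = 1/(1+16) = 0.059.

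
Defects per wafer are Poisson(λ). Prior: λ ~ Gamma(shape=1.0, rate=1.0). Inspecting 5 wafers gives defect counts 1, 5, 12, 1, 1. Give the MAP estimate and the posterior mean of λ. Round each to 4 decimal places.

MAP = 3.3333, posterior mean = 3.5000

Σ counts = 20. Posterior: Gamma(shape = 1.0+20 = 21.0, rate = 1.0+5 = 6.0).
Mode = (α−1)/β = 20.0/6.0 = 3.3333.
Mean = α/β = 21.0/6.0 = 3.5000.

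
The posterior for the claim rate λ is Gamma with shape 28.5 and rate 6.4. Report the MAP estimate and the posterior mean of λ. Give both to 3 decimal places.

MAP = 4.297; posterior mean = 4.453

Mode = (α−1)/β = 27.5/6.4 = 4.297.
Mean = α/β = 28.5/6.4 = 4.453.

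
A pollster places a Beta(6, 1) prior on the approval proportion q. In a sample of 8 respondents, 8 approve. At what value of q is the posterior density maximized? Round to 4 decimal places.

1.0000

Posterior: Beta(6+8, 1+0) = Beta(14, 1).
Since β = 1 ≤ 1 and α > 1, the Beta density is monotone increasing on [0,1]; the mode is at 1.
Mean = 14/(14+1) = 0.9333.
This is the posterior mode — the MAP estimate.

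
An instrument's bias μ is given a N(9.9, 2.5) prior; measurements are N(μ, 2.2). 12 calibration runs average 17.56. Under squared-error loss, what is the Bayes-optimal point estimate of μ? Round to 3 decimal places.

17.037

Posterior for μ is Normal. Precision-weighted mean: (1/2.5·9.9 + 12/2.2·17.56) / (1/2.5 + 12/2.2) = 17.037.
A Normal posterior is symmetric, so mode = mean.
Squared-error loss ⇒ the optimal estimator is the posterior mean.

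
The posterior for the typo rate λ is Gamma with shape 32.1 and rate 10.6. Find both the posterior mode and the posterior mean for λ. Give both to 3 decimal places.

MAP = 2.934; posterior mean = 3.028

Mode = (α−1)/β = 31.1/10.6 = 2.934.
Mean = α/β = 32.1/10.6 = 3.028.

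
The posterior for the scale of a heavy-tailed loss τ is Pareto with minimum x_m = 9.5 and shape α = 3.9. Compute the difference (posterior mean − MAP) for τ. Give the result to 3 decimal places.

The Pareto density is strictly decreasing on [x_m, ∞), so the mode is x_m = 9.500.
Mean = α·x_m/(α−1) = 3.9·9.5/2.9 = 12.776.
Difference = 12.776 − 9.500 = 3.276.
Right-skewed posterior ⇒ mode < mean.

3.276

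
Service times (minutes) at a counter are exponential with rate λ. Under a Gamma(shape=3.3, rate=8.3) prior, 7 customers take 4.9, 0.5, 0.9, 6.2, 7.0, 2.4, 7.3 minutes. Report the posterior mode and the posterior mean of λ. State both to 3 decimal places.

posterior mode = 0.248, posterior mean = 0.275

Σ times = 29.2. Posterior: Gamma(shape = 3.3+7 = 10.3, rate = 8.3+29.2 = 37.5).
Mode = (α−1)/β = 9.3/37.5 = 0.248.
Mean = α/β = 10.3/37.5 = 0.275.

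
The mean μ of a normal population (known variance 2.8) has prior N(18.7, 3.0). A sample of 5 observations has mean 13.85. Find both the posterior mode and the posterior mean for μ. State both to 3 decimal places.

MAP = 14.613, posterior mean = 14.613

Posterior for μ is Normal. Precision-weighted mean: (1/3.0·18.7 + 5/2.8·13.85) / (1/3.0 + 5/2.8) = 14.613.
A Normal posterior is symmetric, so mode = mean.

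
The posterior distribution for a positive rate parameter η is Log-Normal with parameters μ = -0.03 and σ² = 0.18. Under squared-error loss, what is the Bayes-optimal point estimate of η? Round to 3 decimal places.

Mode = exp(μ − σ²) = exp(-0.21) = 0.811.
Mean = exp(μ + σ²/2) = exp(0.060) = 1.062.
Squared-error loss ⇒ the optimal estimator is the posterior mean.

1.062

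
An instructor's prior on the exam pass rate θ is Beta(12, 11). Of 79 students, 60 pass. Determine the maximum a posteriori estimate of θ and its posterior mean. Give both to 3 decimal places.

Posterior: Beta(12+60, 11+19) = Beta(72, 30).
Mode = (72−1)/(72+30−2) = 71/100 = 0.710.
Mean = 72/(72+30) = 72/102 = 0.706.

MAP = 0.710; posterior mean = 0.706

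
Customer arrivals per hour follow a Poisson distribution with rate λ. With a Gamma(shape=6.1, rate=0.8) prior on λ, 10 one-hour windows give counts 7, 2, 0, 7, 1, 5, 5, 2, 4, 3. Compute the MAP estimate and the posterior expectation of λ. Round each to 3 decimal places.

Σ counts = 36. Posterior: Gamma(shape = 6.1+36 = 42.1, rate = 0.8+10 = 10.8).
Mode = (α−1)/β = 41.1/10.8 = 3.806.
Mean = α/β = 42.1/10.8 = 3.898.

MAP: 3.806. Posterior mean: 3.898.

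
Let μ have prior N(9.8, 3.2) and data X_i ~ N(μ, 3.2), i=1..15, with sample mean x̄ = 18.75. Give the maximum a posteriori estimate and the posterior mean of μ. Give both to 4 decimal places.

MAP = 18.1906; posterior mean = 18.1906

Posterior for μ is Normal. Precision-weighted mean: (1/3.2·9.8 + 15/3.2·18.75) / (1/3.2 + 15/3.2) = 18.1906.
A Normal posterior is symmetric, so mode = mean.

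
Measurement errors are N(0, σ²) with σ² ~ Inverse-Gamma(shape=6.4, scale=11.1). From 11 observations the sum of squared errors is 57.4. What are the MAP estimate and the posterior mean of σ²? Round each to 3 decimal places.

MAP: 3.085. Posterior mean: 3.651.

Posterior: Inverse-Gamma(shape = 6.4+11/2 = 11.9, scale = 11.1+57.4/2 = 39.8).
Mode = β/(α+1) = 39.8/12.9 = 3.085.
Mean = β/(α−1) = 39.8/10.9 = 3.651.
Right-skewed posterior ⇒ mode < mean.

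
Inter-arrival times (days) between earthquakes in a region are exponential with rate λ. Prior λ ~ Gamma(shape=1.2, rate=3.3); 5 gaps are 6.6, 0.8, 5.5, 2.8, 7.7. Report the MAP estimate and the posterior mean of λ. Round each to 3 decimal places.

Σ times = 23.4. Posterior: Gamma(shape = 1.2+5 = 6.2, rate = 3.3+23.4 = 26.7).
Mode = (α−1)/β = 5.2/26.7 = 0.195.
Mean = α/β = 6.2/26.7 = 0.232.

MAP estimate = 0.195, posterior mean = 0.232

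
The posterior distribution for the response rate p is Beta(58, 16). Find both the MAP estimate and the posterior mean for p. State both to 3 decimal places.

MAP = 0.792; posterior mean = 0.784

Mode = (58−1)/(58+16−2) = 57/72 = 0.792.
Mean = 58/(58+16) = 58/74 = 0.784.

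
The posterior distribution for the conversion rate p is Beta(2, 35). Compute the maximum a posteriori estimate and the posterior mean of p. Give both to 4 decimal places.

Mode = (2−1)/(2+35−2) = 1/35 = 0.0286.
Mean = 2/(2+35) = 2/37 = 0.0541.
The posterior is right-skewed, so the mean exceeds the mode.

maximum a posteriori estimate = 0.0286, posterior mean = 0.0541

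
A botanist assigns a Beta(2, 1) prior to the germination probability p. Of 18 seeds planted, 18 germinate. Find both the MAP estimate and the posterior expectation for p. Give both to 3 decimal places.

Posterior: Beta(2+18, 1+0) = Beta(20, 1).
Since β = 1 ≤ 1 and α > 1, the Beta density is monotone increasing on [0,1]; the mode is at 1.
Mean = 20/(20+1) = 0.952.
Mode > mean: the posterior has a left tail.

MAP = 1.000, posterior mean = 0.952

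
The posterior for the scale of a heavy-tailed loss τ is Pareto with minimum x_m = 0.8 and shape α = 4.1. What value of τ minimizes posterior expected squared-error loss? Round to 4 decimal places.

The Pareto density is strictly decreasing on [x_m, ∞), so the mode is x_m = 0.8000.
Mean = α·x_m/(α−1) = 4.1·0.8/3.1 = 1.0581.
Squared-error loss ⇒ the optimal estimator is the posterior mean.

1.0581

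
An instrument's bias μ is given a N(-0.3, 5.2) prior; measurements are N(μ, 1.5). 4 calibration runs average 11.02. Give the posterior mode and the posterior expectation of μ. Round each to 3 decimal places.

posterior mode = 10.259, posterior expectation = 10.259

Posterior for μ is Normal. Precision-weighted mean: (1/5.2·-0.3 + 4/1.5·11.02) / (1/5.2 + 4/1.5) = 10.259.
A Normal posterior is symmetric, so mode = mean.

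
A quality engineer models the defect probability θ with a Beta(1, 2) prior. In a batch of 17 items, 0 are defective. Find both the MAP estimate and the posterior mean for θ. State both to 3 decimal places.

θ_MAP = 0.000, E[θ|data] = 0.050

Posterior: Beta(1+0, 2+17) = Beta(1, 19).
Since α = 1 ≤ 1 and β > 1, the Beta density is monotone decreasing on [0,1]; the mode is at 0.
Mean = 1/(1+19) = 0.050.
Mean > mode: the posterior has a right tail.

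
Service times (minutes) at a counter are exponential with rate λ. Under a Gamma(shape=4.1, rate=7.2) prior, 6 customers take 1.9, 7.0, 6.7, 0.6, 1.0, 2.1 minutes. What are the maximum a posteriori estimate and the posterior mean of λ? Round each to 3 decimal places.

Σ times = 19.3. Posterior: Gamma(shape = 4.1+6 = 10.1, rate = 7.2+19.3 = 26.5).
Mode = (α−1)/β = 9.1/26.5 = 0.343.
Mean = α/β = 10.1/26.5 = 0.381.

MAP = 0.343, posterior mean = 0.381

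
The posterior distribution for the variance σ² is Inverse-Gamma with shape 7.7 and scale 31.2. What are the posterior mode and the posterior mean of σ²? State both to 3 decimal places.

Mode = β/(α+1) = 31.2/8.7 = 3.586.
Mean = β/(α−1) = 31.2/6.7 = 4.657.
Right-skewed posterior ⇒ mode < mean.

MAP: 3.586. Posterior mean: 4.657.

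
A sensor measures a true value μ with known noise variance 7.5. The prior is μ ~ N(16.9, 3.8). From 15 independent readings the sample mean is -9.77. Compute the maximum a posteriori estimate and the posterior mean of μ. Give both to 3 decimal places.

maximum a posteriori estimate = -6.669, posterior mean = -6.669

Posterior for μ is Normal. Precision-weighted mean: (1/3.8·16.9 + 15/7.5·-9.77) / (1/3.8 + 15/7.5) = -6.669.
A Normal posterior is symmetric, so mode = mean.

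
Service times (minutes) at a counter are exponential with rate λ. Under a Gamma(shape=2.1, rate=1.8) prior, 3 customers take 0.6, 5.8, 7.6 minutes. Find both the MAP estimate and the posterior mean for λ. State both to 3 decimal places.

Σ times = 14.0. Posterior: Gamma(shape = 2.1+3 = 5.1, rate = 1.8+14.0 = 15.8).
Mode = (α−1)/β = 4.1/15.8 = 0.259.
Mean = α/β = 5.1/15.8 = 0.323.

MAP: 0.259. Posterior mean: 0.323.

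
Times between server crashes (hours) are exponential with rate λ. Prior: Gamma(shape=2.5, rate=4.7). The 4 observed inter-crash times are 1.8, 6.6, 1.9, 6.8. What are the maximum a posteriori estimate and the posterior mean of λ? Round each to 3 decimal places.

Σ times = 17.1. Posterior: Gamma(shape = 2.5+4 = 6.5, rate = 4.7+17.1 = 21.8).
Mode = (α−1)/β = 5.5/21.8 = 0.252.
Mean = α/β = 6.5/21.8 = 0.298.

MAP = 0.252, posterior mean = 0.298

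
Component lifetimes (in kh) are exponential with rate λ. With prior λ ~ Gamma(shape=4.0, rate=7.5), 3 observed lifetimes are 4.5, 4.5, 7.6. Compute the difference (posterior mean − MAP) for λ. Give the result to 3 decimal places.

0.041

Σ times = 16.6. Posterior: Gamma(shape = 4.0+3 = 7.0, rate = 7.5+16.6 = 24.1).
Mode = (α−1)/β = 6.0/24.1 = 0.249.
Mean = α/β = 7.0/24.1 = 0.290.
Difference = 0.290 − 0.249 = 0.041.
Mean > mode: the posterior has a right tail.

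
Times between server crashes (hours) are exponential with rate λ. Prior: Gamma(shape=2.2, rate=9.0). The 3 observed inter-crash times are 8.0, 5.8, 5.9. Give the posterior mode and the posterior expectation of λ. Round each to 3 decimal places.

MAP = 0.146; posterior mean = 0.181

Σ times = 19.7. Posterior: Gamma(shape = 2.2+3 = 5.2, rate = 9.0+19.7 = 28.7).
Mode = (α−1)/β = 4.2/28.7 = 0.146.
Mean = α/β = 5.2/28.7 = 0.181.
Right-skewed posterior ⇒ mode < mean.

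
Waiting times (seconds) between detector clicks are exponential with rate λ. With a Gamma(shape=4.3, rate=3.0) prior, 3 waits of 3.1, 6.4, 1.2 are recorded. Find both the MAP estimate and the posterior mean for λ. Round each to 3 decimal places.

MAP: 0.460. Posterior mean: 0.533.

Σ times = 10.7. Posterior: Gamma(shape = 4.3+3 = 7.3, rate = 3.0+10.7 = 13.7).
Mode = (α−1)/β = 6.3/13.7 = 0.460.
Mean = α/β = 7.3/13.7 = 0.533.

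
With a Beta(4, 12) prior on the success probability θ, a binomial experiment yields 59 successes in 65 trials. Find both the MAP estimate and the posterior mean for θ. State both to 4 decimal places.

Posterior: Beta(4+59, 12+6) = Beta(63, 18).
Mode = (63−1)/(63+18−2) = 62/79 = 0.7848.
Mean = 63/(63+18) = 63/81 = 0.7778.
Left-skewed posterior ⇒ mean < mode.

MAP = 0.7848, posterior mean = 0.7778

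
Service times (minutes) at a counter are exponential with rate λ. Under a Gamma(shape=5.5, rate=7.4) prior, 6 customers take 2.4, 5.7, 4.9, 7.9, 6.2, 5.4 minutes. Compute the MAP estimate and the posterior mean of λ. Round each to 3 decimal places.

Σ times = 32.5. Posterior: Gamma(shape = 5.5+6 = 11.5, rate = 7.4+32.5 = 39.9).
Mode = (α−1)/β = 10.5/39.9 = 0.263.
Mean = α/β = 11.5/39.9 = 0.288.

MAP = 0.263; posterior mean = 0.288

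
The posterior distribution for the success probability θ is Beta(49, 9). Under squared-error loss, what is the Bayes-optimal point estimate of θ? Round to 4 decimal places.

0.8448

Mode = (49−1)/(49+9−2) = 48/56 = 0.8571.
Mean = 49/(49+9) = 49/58 = 0.8448.
Squared-error loss ⇒ the optimal estimator is the posterior mean.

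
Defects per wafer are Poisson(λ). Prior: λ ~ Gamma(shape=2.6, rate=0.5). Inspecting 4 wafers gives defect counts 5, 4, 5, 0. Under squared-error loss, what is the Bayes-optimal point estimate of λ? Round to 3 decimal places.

3.689

Σ counts = 14. Posterior: Gamma(shape = 2.6+14 = 16.6, rate = 0.5+4 = 4.5).
Mode = (α−1)/β = 15.6/4.5 = 3.467.
Mean = α/β = 16.6/4.5 = 3.689.
Squared-error loss ⇒ the optimal estimator is the posterior mean.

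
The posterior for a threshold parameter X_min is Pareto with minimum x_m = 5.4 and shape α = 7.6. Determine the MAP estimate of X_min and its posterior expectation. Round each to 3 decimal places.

The Pareto density is strictly decreasing on [x_m, ∞), so the mode is x_m = 5.400.
Mean = α·x_m/(α−1) = 7.6·5.4/6.6 = 6.218.

MAP: 5.400. Posterior mean: 6.218.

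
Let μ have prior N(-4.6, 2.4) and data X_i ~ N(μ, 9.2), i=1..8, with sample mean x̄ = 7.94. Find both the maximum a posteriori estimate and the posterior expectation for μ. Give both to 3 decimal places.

Posterior for μ is Normal. Precision-weighted mean: (1/2.4·-4.6 + 8/9.2·7.94) / (1/2.4 + 8/9.2) = 3.878.
A Normal posterior is symmetric, so mode = mean.

μ_MAP = 3.878, E[μ|data] = 3.878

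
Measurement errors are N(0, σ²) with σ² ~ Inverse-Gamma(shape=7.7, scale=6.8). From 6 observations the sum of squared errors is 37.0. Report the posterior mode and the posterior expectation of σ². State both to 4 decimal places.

Posterior: Inverse-Gamma(shape = 7.7+6/2 = 10.7, scale = 6.8+37.0/2 = 25.3).
Mode = β/(α+1) = 25.3/11.7 = 2.1624.
Mean = β/(α−1) = 25.3/9.7 = 2.6082.
Mean > mode: the posterior has a right tail.

MAP = 2.1624, posterior mean = 2.6082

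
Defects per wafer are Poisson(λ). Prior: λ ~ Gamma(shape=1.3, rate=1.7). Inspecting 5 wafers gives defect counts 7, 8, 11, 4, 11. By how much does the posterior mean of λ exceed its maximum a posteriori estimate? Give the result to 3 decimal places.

0.149

Σ counts = 41. Posterior: Gamma(shape = 1.3+41 = 42.3, rate = 1.7+5 = 6.7).
Mode = (α−1)/β = 41.3/6.7 = 6.164.
Mean = α/β = 42.3/6.7 = 6.313.
Difference = 6.313 − 6.164 = 0.149.
The mean is pulled above the mode by the posterior's right skew.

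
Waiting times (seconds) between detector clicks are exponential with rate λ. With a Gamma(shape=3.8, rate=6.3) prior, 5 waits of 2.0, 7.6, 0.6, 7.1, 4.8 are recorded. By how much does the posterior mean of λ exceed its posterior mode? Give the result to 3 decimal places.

Σ times = 22.1. Posterior: Gamma(shape = 3.8+5 = 8.8, rate = 6.3+22.1 = 28.4).
Mode = (α−1)/β = 7.8/28.4 = 0.275.
Mean = α/β = 8.8/28.4 = 0.310.
Difference = 0.310 − 0.275 = 0.035.

0.035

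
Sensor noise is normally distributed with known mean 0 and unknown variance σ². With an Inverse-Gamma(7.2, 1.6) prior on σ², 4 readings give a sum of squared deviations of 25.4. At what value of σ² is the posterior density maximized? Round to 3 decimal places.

Posterior: Inverse-Gamma(shape = 7.2+4/2 = 9.2, scale = 1.6+25.4/2 = 14.3).
Mode = β/(α+1) = 14.3/10.2 = 1.402.
Mean = β/(α−1) = 14.3/8.2 = 1.744.
This is the posterior mode — the MAP estimate.

1.402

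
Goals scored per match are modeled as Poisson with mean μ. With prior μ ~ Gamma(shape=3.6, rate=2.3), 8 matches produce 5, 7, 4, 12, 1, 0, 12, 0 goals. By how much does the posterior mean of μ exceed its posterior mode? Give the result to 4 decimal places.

Σ counts = 41. Posterior: Gamma(shape = 3.6+41 = 44.6, rate = 2.3+8 = 10.3).
Mode = (α−1)/β = 43.6/10.3 = 4.2330.
Mean = α/β = 44.6/10.3 = 4.3301.
Difference = 4.3301 − 4.2330 = 0.0971.
The posterior is right-skewed, so the mean exceeds the mode.

0.0971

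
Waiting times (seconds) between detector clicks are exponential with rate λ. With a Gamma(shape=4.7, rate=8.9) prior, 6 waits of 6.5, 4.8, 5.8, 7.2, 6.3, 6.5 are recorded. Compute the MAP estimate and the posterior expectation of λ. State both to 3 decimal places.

Σ times = 37.1. Posterior: Gamma(shape = 4.7+6 = 10.7, rate = 8.9+37.1 = 46.0).
Mode = (α−1)/β = 9.7/46.0 = 0.211.
Mean = α/β = 10.7/46.0 = 0.233.

MAP estimate = 0.211, posterior expectation = 0.233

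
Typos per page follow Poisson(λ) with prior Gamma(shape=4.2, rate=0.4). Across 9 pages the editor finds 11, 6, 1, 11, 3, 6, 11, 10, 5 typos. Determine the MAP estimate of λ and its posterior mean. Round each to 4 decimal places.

Σ counts = 64. Posterior: Gamma(shape = 4.2+64 = 68.2, rate = 0.4+9 = 9.4).
Mode = (α−1)/β = 67.2/9.4 = 7.1489.
Mean = α/β = 68.2/9.4 = 7.2553.
Mean > mode: the posterior has a right tail.

λ_MAP = 7.1489, E[λ|data] = 7.2553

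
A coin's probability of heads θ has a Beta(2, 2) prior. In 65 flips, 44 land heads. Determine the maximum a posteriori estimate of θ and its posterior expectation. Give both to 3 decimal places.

maximum a posteriori estimate = 0.672, posterior expectation = 0.667

Posterior: Beta(2+44, 2+21) = Beta(46, 23).
Mode = (46−1)/(46+23−2) = 45/67 = 0.672.
Mean = 46/(46+23) = 46/69 = 0.667.
The mean is pulled below the mode by the posterior's left skew.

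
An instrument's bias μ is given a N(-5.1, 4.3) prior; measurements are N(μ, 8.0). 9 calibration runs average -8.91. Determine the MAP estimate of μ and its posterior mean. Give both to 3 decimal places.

MAP: -8.257. Posterior mean: -8.257.

Posterior for μ is Normal. Precision-weighted mean: (1/4.3·-5.1 + 9/8.0·-8.91) / (1/4.3 + 9/8.0) = -8.257.
A Normal posterior is symmetric, so mode = mean.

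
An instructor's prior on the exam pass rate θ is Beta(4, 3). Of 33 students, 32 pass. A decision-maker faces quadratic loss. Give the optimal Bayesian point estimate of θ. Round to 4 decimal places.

0.9000

Posterior: Beta(4+32, 3+1) = Beta(36, 4).
Mode = (36−1)/(36+4−2) = 35/38 = 0.9211.
Mean = 36/(36+4) = 36/40 = 0.9000.
Quadratic loss ⇒ the optimal estimator is the posterior mean.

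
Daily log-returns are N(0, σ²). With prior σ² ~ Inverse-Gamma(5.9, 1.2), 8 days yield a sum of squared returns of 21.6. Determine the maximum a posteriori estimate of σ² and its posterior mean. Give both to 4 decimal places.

MAP: 1.1009. Posterior mean: 1.3483.

Posterior: Inverse-Gamma(shape = 5.9+8/2 = 9.9, scale = 1.2+21.6/2 = 12.0).
Mode = β/(α+1) = 12.0/10.9 = 1.1009.
Mean = β/(α−1) = 12.0/8.9 = 1.3483.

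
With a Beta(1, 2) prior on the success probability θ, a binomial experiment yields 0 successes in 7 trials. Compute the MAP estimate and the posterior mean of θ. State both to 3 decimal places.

Posterior: Beta(1+0, 2+7) = Beta(1, 9).
Since α = 1 ≤ 1 and β > 1, the Beta density is monotone decreasing on [0,1]; the mode is at 0.
Mean = 1/(1+9) = 0.100.

MAP = 0.000, posterior mean = 0.100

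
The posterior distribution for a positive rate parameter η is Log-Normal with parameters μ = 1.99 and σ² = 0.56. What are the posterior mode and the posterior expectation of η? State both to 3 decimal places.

Mode = exp(μ − σ²) = exp(1.43) = 4.179.
Mean = exp(μ + σ²/2) = exp(2.270) = 9.679.
Right-skewed posterior ⇒ mode < mean.

η_MAP = 4.179, E[η|data] = 9.679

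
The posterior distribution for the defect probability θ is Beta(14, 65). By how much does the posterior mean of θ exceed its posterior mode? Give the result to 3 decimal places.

0.008

Mode = (14−1)/(14+65−2) = 13/77 = 0.169.
Mean = 14/(14+65) = 14/79 = 0.177.
Difference = 0.177 − 0.169 = 0.008.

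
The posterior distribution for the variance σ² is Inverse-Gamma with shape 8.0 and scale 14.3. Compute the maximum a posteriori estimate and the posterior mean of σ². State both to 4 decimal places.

Mode = β/(α+1) = 14.3/9.0 = 1.5889.
Mean = β/(α−1) = 14.3/7.0 = 2.0429.

σ²_MAP = 1.5889, E[σ²|data] = 2.0429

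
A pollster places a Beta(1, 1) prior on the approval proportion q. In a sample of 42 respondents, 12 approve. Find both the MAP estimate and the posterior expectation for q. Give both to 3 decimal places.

Posterior: Beta(1+12, 1+30) = Beta(13, 31).
Mode = (13−1)/(13+31−2) = 12/42 = 0.286.
With a flat prior the MAP equals the MLE, 12/42.
Mean = 13/(13+31) = 13/44 = 0.295.

MAP = 0.286; posterior mean = 0.295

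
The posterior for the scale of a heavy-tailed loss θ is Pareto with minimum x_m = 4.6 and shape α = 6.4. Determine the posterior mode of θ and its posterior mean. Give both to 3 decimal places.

posterior mode = 4.600, posterior mean = 5.452

The Pareto density is strictly decreasing on [x_m, ∞), so the mode is x_m = 4.600.
Mean = α·x_m/(α−1) = 6.4·4.6/5.4 = 5.452.
Mean > mode: the posterior has a right tail.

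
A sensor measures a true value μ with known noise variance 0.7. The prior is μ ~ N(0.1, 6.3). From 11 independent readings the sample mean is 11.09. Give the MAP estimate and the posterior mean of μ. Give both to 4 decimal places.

Posterior for μ is Normal. Precision-weighted mean: (1/6.3·0.1 + 11/0.7·11.09) / (1/6.3 + 11/0.7) = 10.9801.
A Normal posterior is symmetric, so mode = mean.

MAP = 10.9801; posterior mean = 10.9801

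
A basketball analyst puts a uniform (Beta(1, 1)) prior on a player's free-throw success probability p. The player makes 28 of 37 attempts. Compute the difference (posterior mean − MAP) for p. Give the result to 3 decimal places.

Posterior: Beta(1+28, 1+9) = Beta(29, 10).
Mode = (29−1)/(29+10−2) = 28/37 = 0.757.
Mean = 29/(29+10) = 29/39 = 0.744.
Difference = 0.744 − 0.757 = -0.013.
Mode > mean: the posterior has a left tail.

-0.013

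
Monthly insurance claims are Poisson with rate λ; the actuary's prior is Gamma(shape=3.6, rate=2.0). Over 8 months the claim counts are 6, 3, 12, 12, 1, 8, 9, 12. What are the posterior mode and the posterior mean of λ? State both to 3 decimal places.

posterior mode = 6.560, posterior mean = 6.660

Σ counts = 63. Posterior: Gamma(shape = 3.6+63 = 66.6, rate = 2.0+8 = 10.0).
Mode = (α−1)/β = 65.6/10.0 = 6.560.
Mean = α/β = 66.6/10.0 = 6.660.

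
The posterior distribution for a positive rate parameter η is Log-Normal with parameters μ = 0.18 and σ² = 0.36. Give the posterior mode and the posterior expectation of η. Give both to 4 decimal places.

MAP = 0.8353; posterior mean = 1.4333

Mode = exp(μ − σ²) = exp(-0.18) = 0.8353.
Mean = exp(μ + σ²/2) = exp(0.360) = 1.4333.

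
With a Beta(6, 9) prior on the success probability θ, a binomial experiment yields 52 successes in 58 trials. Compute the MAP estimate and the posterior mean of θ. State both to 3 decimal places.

MAP: 0.803. Posterior mean: 0.795.

Posterior: Beta(6+52, 9+6) = Beta(58, 15).
Mode = (58−1)/(58+15−2) = 57/71 = 0.803.
Mean = 58/(58+15) = 58/73 = 0.795.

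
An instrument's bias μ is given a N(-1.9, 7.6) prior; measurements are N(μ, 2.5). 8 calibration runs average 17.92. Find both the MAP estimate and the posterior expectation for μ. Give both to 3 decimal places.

Posterior for μ is Normal. Precision-weighted mean: (1/7.6·-1.9 + 8/2.5·17.92) / (1/7.6 + 8/2.5) = 17.137.
A Normal posterior is symmetric, so mode = mean.

MAP: 17.137. Posterior mean: 17.137.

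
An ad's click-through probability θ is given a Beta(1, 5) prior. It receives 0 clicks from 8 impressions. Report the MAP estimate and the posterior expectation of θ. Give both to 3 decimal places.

Posterior: Beta(1+0, 5+8) = Beta(1, 13).
Since α = 1 ≤ 1 and β > 1, the Beta density is monotone decreasing on [0,1]; the mode is at 0.
Mean = 1/(1+13) = 0.071.

MAP = 0.000; posterior mean = 0.071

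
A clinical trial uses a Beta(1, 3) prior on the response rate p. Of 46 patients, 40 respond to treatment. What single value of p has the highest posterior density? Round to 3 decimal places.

Posterior: Beta(1+40, 3+6) = Beta(41, 9).
Mode = (41−1)/(41+9−2) = 40/48 = 0.833.
Mean = 41/(41+9) = 41/50 = 0.820.
This is the posterior mode — the MAP estimate.

0.833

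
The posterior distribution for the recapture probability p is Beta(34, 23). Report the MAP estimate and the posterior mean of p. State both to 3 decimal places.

Mode = (34−1)/(34+23−2) = 33/55 = 0.600.
Mean = 34/(34+23) = 34/57 = 0.596.

MAP = 0.600, posterior mean = 0.596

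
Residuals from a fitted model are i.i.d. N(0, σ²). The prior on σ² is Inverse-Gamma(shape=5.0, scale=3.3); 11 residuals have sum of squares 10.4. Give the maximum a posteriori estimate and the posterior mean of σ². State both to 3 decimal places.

MAP = 0.739, posterior mean = 0.895

Posterior: Inverse-Gamma(shape = 5.0+11/2 = 10.5, scale = 3.3+10.4/2 = 8.5).
Mode = β/(α+1) = 8.5/11.5 = 0.739.
Mean = β/(α−1) = 8.5/9.5 = 0.895.
The posterior is right-skewed, so the mean exceeds the mode.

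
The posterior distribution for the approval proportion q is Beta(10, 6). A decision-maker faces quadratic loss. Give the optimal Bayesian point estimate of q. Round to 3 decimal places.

0.625

Mode = (10−1)/(10+6−2) = 9/14 = 0.643.
Mean = 10/(10+6) = 10/16 = 0.625.
Quadratic loss ⇒ the optimal estimator is the posterior mean.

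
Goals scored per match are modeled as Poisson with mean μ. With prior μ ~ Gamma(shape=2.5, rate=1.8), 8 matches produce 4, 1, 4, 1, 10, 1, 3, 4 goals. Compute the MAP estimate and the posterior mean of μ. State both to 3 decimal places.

μ_MAP = 3.010, E[μ|data] = 3.112

Σ counts = 28. Posterior: Gamma(shape = 2.5+28 = 30.5, rate = 1.8+8 = 9.8).
Mode = (α−1)/β = 29.5/9.8 = 3.010.
Mean = α/β = 30.5/9.8 = 3.112.
Mean > mode: the posterior has a right tail.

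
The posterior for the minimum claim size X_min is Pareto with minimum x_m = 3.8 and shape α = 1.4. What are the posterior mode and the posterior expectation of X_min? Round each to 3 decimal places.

posterior mode = 3.800, posterior expectation = 13.300

The Pareto density is strictly decreasing on [x_m, ∞), so the mode is x_m = 3.800.
Mean = α·x_m/(α−1) = 1.4·3.8/0.4 = 13.300.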